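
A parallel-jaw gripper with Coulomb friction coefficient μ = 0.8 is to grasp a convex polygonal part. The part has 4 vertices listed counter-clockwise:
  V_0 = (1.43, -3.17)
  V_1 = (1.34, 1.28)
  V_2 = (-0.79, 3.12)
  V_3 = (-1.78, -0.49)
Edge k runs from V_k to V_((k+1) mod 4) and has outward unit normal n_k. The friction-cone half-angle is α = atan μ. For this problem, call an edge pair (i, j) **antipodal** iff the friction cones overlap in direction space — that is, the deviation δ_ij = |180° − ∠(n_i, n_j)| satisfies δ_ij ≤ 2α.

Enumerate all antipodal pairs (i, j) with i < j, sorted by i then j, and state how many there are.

count = 4; pairs: (0,2), (0,3), (1,2), (1,3)

α = atan 0.8 = 38.66°;  2α = 77.32°
n_0 = (+0.9998, +0.0202)
n_1 = (+0.6537, +0.7567)
n_2 = (-0.9644, +0.2645)
n_3 = (-0.6409, -0.7676)
  (0,1): δ = 131.98°  ·
  (0,2): δ = 16.49°  ✓
  (0,3): δ = 48.98°  ✓
  (1,2): δ = 64.51°  ✓
  (1,3): δ = 0.96°  ✓
  (2,3): δ = 114.52°  ·
antipodal pairs: 4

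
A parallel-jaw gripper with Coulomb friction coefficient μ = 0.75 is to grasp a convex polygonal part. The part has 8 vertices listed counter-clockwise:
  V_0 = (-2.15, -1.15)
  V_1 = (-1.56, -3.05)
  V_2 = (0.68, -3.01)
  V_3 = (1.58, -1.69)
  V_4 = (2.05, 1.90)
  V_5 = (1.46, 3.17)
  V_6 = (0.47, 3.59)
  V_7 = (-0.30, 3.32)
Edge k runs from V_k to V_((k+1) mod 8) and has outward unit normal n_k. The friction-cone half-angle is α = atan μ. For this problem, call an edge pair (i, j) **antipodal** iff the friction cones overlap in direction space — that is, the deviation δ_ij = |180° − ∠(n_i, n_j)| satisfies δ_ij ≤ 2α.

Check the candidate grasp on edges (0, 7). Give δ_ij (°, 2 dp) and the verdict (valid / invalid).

α = atan 0.75 = 36.87°;  2α = 73.74°
edge 0: e_0 = (+0.59, -1.90);  n_0 = (-0.9550, -0.2966)
edge 7: e_7 = (-1.85, -4.47);  n_7 = (-0.9240, +0.3824)
∠(n_0, n_7) = 39.73°
δ = |180° − 39.73°| = 140.27°
140.27° > 2α = 73.74°  →  invalid

δ = 140.27°, invalid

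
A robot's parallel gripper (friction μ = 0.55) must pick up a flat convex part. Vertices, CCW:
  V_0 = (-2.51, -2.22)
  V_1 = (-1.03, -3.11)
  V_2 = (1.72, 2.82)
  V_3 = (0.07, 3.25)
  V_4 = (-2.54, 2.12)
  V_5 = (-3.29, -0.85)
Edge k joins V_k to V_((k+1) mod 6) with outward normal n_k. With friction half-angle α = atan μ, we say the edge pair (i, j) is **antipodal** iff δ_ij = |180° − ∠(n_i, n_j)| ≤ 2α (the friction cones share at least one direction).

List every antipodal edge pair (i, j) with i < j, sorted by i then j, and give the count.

α = atan 0.55 = 28.81°;  2α = 57.62°
n_0 = (-0.5153, -0.8570)
n_1 = (+0.9072, -0.4207)
n_2 = (+0.2522, +0.9677)
n_3 = (-0.3973, +0.9177)
n_4 = (-0.9696, +0.2448)
n_5 = (-0.8690, -0.4948)
  (0,1): δ = 83.86°  ·
  (0,2): δ = 16.41°  ✓
  (0,3): δ = 54.43°  ✓
  (0,4): δ = 106.85°  ·
  (0,5): δ = 150.68°  ·
  (1,2): δ = 79.73°  ·
  (1,3): δ = 41.71°  ✓
  (1,4): δ = 10.71°  ✓
  (1,5): δ = 54.53°  ✓
  (2,3): δ = 141.98°  ·
  (2,4): δ = 89.57°  ·
  (2,5): δ = 45.74°  ✓
  (3,4): δ = 127.58°  ·
  (3,5): δ = 83.76°  ·
  (4,5): δ = 136.17°  ·
antipodal pairs: 6

count = 6; pairs: (0,2), (0,3), (1,3), (1,4), (1,5), (2,5)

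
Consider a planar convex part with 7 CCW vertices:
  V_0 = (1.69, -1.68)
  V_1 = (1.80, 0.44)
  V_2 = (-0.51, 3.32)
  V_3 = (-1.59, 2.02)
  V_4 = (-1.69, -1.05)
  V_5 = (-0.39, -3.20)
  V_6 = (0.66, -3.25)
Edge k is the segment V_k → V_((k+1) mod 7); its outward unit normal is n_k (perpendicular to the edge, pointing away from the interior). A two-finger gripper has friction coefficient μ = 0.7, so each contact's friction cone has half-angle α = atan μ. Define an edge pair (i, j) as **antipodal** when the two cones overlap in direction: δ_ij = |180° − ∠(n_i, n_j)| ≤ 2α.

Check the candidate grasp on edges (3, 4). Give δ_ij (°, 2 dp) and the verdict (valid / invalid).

δ = 146.98°, invalid

α = atan 0.7 = 34.99°;  2α = 69.98°
edge 3: e_3 = (-0.10, -3.07);  n_3 = (-0.9995, +0.0326)
edge 4: e_4 = (+1.30, -2.15);  n_4 = (-0.8557, -0.5174)
∠(n_3, n_4) = 33.02°
δ = |180° − 33.02°| = 146.98°
146.98° > 2α = 69.98°  →  invalid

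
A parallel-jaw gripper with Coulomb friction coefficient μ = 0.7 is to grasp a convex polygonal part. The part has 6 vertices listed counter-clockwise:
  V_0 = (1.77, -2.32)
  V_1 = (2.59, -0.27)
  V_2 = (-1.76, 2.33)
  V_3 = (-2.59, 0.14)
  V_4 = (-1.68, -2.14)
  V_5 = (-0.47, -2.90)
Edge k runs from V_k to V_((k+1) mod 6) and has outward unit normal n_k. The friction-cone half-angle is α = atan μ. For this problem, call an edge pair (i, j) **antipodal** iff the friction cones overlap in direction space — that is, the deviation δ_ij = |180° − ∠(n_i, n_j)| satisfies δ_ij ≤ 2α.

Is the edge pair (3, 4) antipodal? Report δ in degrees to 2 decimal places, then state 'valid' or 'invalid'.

α = atan 0.7 = 34.99°;  2α = 69.98°
edge 3: e_3 = (+0.91, -2.28);  n_3 = (-0.9288, -0.3707)
edge 4: e_4 = (+1.21, -0.76);  n_4 = (-0.5319, -0.8468)
∠(n_3, n_4) = 36.11°
δ = |180° − 36.11°| = 143.89°
143.89° > 2α = 69.98°  →  invalid

δ = 143.89°, invalid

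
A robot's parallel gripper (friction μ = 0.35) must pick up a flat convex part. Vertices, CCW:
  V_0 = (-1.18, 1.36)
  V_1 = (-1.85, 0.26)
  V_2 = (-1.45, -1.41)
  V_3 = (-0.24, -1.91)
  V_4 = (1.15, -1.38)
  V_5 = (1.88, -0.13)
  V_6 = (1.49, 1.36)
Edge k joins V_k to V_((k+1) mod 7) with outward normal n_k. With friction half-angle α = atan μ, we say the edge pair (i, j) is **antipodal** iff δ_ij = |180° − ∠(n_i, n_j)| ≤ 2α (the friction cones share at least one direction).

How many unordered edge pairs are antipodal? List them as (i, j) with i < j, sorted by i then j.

α = atan 0.35 = 19.29°;  2α = 38.58°
n_0 = (-0.8540, +0.5202)
n_1 = (-0.9725, -0.2329)
n_2 = (-0.3819, -0.9242)
n_3 = (+0.3563, -0.9344)
n_4 = (+0.8635, -0.5043)
n_5 = (+0.9674, +0.2532)
n_6 = (+0.0000, +1.0000)
  (0,1): δ = 135.19°  ·
  (0,2): δ = 81.11°  ·
  (0,3): δ = 37.78°  ✓
  (0,4): δ = 1.06°  ✓
  (0,5): δ = 46.01°  ·
  (0,6): δ = 121.35°  ·
  (1,2): δ = 125.92°  ·
  (1,3): δ = 82.60°  ·
  (1,4): δ = 43.75°  ·
  (1,5): δ = 1.20°  ✓
  (1,6): δ = 76.53°  ·
  (2,3): δ = 136.68°  ·
  (2,4): δ = 97.83°  ·
  (2,5): δ = 52.88°  ·
  (2,6): δ = 22.45°  ✓
  (3,4): δ = 141.16°  ·
  (3,5): δ = 96.20°  ·
  (3,6): δ = 20.87°  ✓
  (4,5): δ = 135.05°  ·
  (4,6): δ = 59.72°  ·
  (5,6): δ = 104.67°  ·
antipodal pairs: 5

count = 5; pairs: (0,3), (0,4), (1,5), (2,6), (3,6)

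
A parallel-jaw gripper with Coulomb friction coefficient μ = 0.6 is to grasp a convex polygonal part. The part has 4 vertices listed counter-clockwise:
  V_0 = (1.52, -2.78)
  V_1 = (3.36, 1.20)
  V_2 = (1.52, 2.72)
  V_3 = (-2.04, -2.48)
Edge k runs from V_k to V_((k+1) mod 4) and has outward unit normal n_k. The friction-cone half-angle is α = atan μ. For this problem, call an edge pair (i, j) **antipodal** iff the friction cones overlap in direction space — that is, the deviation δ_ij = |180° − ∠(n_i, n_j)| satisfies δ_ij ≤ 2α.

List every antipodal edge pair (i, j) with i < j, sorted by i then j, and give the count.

α = atan 0.6 = 30.96°;  2α = 61.93°
n_0 = (+0.9077, -0.4196)
n_1 = (+0.6369, +0.7710)
n_2 = (-0.8252, +0.5649)
n_3 = (-0.0840, -0.9965)
  (0,1): δ = 104.75°  ·
  (0,2): δ = 9.58°  ✓
  (0,3): δ = 109.99°  ·
  (1,2): δ = 84.84°  ·
  (1,3): δ = 34.74°  ✓
  (2,3): δ = 60.42°  ✓
antipodal pairs: 3

count = 3; pairs: (0,2), (1,3), (2,3)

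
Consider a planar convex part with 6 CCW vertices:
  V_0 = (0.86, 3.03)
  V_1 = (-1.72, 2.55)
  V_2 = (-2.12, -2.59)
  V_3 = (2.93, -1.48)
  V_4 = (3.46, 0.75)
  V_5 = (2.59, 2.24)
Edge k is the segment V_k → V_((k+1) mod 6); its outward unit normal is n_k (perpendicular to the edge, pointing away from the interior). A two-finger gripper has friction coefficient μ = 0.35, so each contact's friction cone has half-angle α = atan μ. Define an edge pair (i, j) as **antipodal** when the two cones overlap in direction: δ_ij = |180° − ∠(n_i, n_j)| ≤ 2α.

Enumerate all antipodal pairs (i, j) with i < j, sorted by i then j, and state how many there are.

count = 4; pairs: (0,2), (1,3), (1,4), (2,5)

α = atan 0.35 = 19.29°;  2α = 38.58°
n_0 = (-0.1829, +0.9831)
n_1 = (-0.9970, +0.0776)
n_2 = (+0.2147, -0.9767)
n_3 = (+0.9729, -0.2312)
n_4 = (+0.8636, +0.5042)
n_5 = (+0.4154, +0.9096)
  (0,1): δ = 104.99°  ·
  (0,2): δ = 1.86°  ✓
  (0,3): δ = 66.09°  ·
  (0,4): δ = 109.74°  ·
  (0,5): δ = 144.92°  ·
  (1,2): δ = 73.15°  ·
  (1,3): δ = 8.92°  ✓
  (1,4): δ = 34.73°  ✓
  (1,5): δ = 69.91°  ·
  (2,3): δ = 115.77°  ·
  (2,4): δ = 72.12°  ·
  (2,5): δ = 36.94°  ✓
  (3,4): δ = 136.35°  ·
  (3,5): δ = 101.17°  ·
  (4,5): δ = 144.82°  ·
antipodal pairs: 4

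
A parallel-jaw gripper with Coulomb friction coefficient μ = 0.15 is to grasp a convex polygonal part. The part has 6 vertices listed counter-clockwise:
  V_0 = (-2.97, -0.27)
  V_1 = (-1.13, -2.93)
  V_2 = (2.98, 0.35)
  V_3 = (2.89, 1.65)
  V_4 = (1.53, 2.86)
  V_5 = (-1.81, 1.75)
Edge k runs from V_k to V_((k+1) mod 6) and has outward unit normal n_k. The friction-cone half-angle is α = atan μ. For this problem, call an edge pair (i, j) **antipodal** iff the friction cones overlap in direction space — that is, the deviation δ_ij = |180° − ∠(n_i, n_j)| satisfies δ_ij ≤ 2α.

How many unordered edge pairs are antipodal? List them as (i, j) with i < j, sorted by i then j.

α = atan 0.15 = 8.53°;  2α = 17.06°
n_0 = (-0.8224, -0.5689)
n_1 = (+0.6238, -0.7816)
n_2 = (+0.9976, +0.0691)
n_3 = (+0.6647, +0.7471)
n_4 = (-0.3154, +0.9490)
n_5 = (-0.8672, +0.4980)
  (0,1): δ = 86.08°  ·
  (0,2): δ = 30.71°  ·
  (0,3): δ = 13.67°  ✓
  (0,4): δ = 73.71°  ·
  (0,5): δ = 115.46°  ·
  (1,2): δ = 124.63°  ·
  (1,3): δ = 80.25°  ·
  (1,4): δ = 20.21°  ·
  (1,5): δ = 21.54°  ·
  (2,3): δ = 135.62°  ·
  (2,4): δ = 75.58°  ·
  (2,5): δ = 33.83°  ·
  (3,4): δ = 119.96°  ·
  (3,5): δ = 78.21°  ·
  (4,5): δ = 138.25°  ·
antipodal pairs: 1

count = 1; pairs: (0,3)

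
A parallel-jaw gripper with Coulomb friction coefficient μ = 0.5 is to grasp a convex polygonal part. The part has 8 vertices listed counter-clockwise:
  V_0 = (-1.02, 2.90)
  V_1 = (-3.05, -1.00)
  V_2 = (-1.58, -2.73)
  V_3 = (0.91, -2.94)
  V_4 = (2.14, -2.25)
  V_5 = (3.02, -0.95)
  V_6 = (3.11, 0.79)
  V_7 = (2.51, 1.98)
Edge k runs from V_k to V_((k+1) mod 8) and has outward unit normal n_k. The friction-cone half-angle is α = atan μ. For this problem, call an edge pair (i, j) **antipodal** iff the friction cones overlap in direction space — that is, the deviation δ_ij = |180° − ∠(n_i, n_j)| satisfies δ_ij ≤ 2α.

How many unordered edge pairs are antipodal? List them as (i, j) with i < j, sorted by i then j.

count = 8; pairs: (0,3), (0,4), (0,5), (1,5), (1,6), (1,7), (2,7), (3,7)

α = atan 0.5 = 26.57°;  2α = 53.13°
n_0 = (-0.8870, +0.4617)
n_1 = (-0.7620, -0.6475)
n_2 = (-0.0840, -0.9965)
n_3 = (+0.4893, -0.8721)
n_4 = (+0.8281, -0.5606)
n_5 = (+0.9987, -0.0517)
n_6 = (+0.8929, +0.4502)
n_7 = (+0.2522, +0.9677)
  (0,1): δ = 112.15°  ·
  (0,2): δ = 67.32°  ·
  (0,3): δ = 33.21°  ✓
  (0,4): δ = 6.60°  ✓
  (0,5): δ = 24.54°  ✓
  (0,6): δ = 54.25°  ·
  (0,7): δ = 102.89°  ·
  (1,2): δ = 135.18°  ·
  (1,3): δ = 101.06°  ·
  (1,4): δ = 74.45°  ·
  (1,5): δ = 43.32°  ✓
  (1,6): δ = 13.60°  ✓
  (1,7): δ = 35.04°  ✓
  (2,3): δ = 145.89°  ·
  (2,4): δ = 119.27°  ·
  (2,5): δ = 88.14°  ·
  (2,6): δ = 58.42°  ·
  (2,7): δ = 9.79°  ✓
  (3,4): δ = 153.39°  ·
  (3,5): δ = 122.25°  ·
  (3,6): δ = 92.53°  ·
  (3,7): δ = 43.90°  ✓
  (4,5): δ = 148.87°  ·
  (4,6): δ = 119.15°  ·
  (4,7): δ = 70.51°  ·
  (5,6): δ = 150.28°  ·
  (5,7): δ = 101.65°  ·
  (6,7): δ = 131.36°  ·
antipodal pairs: 8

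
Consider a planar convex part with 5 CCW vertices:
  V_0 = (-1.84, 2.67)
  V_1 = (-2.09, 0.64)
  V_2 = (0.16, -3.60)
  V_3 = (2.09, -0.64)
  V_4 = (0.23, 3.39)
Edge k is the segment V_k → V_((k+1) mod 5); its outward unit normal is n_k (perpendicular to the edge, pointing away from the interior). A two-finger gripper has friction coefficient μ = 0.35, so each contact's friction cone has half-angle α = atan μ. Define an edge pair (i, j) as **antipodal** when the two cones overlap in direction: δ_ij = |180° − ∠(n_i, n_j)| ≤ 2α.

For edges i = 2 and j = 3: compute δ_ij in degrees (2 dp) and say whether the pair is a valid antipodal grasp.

α = atan 0.35 = 19.29°;  2α = 38.58°
edge 2: e_2 = (+1.93, +2.96);  n_2 = (+0.8377, -0.5462)
edge 3: e_3 = (-1.86, +4.03);  n_3 = (+0.9080, +0.4191)
∠(n_2, n_3) = 57.88°
δ = |180° − 57.88°| = 122.12°
122.12° > 2α = 38.58°  →  invalid

δ = 122.12°, invalid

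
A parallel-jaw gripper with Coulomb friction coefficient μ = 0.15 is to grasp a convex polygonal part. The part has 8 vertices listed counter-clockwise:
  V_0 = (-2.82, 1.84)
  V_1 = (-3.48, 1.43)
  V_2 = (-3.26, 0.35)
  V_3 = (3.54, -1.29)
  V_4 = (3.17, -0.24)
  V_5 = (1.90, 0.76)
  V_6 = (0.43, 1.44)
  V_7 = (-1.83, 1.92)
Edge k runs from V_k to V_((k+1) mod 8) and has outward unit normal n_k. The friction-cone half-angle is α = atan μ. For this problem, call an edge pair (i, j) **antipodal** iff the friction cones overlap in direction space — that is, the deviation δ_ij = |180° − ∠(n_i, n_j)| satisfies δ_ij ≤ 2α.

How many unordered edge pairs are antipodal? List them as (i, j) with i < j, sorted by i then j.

α = atan 0.15 = 8.53°;  2α = 17.06°
n_0 = (-0.5277, +0.8494)
n_1 = (-0.9799, -0.1996)
n_2 = (-0.2345, -0.9721)
n_3 = (+0.9432, +0.3324)
n_4 = (+0.6186, +0.7857)
n_5 = (+0.4198, +0.9076)
n_6 = (+0.2078, +0.9782)
n_7 = (-0.0805, +0.9968)
  (0,1): δ = 110.34°  ·
  (0,2): δ = 45.41°  ·
  (0,3): δ = 77.56°  ·
  (0,4): δ = 109.93°  ·
  (0,5): δ = 123.33°  ·
  (0,6): δ = 136.16°  ·
  (0,7): δ = 152.77°  ·
  (1,2): δ = 115.07°  ·
  (1,3): δ = 7.90°  ✓
  (1,4): δ = 40.27°  ·
  (1,5): δ = 53.66°  ·
  (1,6): δ = 66.50°  ·
  (1,7): δ = 83.11°  ·
  (2,3): δ = 57.03°  ·
  (2,4): δ = 24.66°  ·
  (2,5): δ = 11.27°  ✓
  (2,6): δ = 1.57°  ✓
  (2,7): δ = 18.18°  ·
  (3,4): δ = 147.63°  ·
  (3,5): δ = 134.24°  ·
  (3,6): δ = 121.40°  ·
  (3,7): δ = 104.79°  ·
  (4,5): δ = 166.61°  ·
  (4,6): δ = 153.77°  ·
  (4,7): δ = 137.16°  ·
  (5,6): δ = 167.17°  ·
  (5,7): δ = 150.56°  ·
  (6,7): δ = 163.39°  ·
antipodal pairs: 3

count = 3; pairs: (1,3), (2,5), (2,6)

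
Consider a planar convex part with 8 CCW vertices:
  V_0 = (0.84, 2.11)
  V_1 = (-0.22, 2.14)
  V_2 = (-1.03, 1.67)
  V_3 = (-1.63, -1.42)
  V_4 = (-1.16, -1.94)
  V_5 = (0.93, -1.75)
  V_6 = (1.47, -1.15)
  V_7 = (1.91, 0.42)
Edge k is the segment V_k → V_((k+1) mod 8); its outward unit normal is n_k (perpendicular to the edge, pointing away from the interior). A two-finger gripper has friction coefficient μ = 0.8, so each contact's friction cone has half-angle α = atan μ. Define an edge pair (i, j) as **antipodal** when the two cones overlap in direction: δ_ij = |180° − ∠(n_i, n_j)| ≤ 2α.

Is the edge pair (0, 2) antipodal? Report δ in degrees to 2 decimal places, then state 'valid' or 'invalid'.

α = atan 0.8 = 38.66°;  2α = 77.32°
edge 0: e_0 = (-1.06, +0.03);  n_0 = (+0.0283, +0.9996)
edge 2: e_2 = (-0.60, -3.09);  n_2 = (-0.9817, +0.1906)
∠(n_0, n_2) = 80.63°
δ = |180° − 80.63°| = 99.37°
99.37° > 2α = 77.32°  →  invalid

δ = 99.37°, invalid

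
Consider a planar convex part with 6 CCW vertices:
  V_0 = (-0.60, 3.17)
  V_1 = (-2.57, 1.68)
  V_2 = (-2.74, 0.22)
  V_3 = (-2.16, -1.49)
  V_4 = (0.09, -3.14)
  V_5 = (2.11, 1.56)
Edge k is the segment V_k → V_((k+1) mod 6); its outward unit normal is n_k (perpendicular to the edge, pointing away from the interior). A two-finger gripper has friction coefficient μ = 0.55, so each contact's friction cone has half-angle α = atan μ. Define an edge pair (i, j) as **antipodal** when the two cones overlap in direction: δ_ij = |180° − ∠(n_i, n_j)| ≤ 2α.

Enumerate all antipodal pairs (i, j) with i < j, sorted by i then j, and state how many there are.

α = atan 0.55 = 28.81°;  2α = 57.62°
n_0 = (-0.6032, +0.7976)
n_1 = (-0.9933, +0.1157)
n_2 = (-0.9470, -0.3212)
n_3 = (-0.5914, -0.8064)
n_4 = (+0.9187, -0.3949)
n_5 = (+0.5108, +0.8597)
  (0,1): δ = 133.74°  ·
  (0,2): δ = 108.37°  ·
  (0,3): δ = 73.36°  ·
  (0,4): δ = 29.64°  ✓
  (0,5): δ = 112.18°  ·
  (1,2): δ = 154.62°  ·
  (1,3): δ = 119.61°  ·
  (1,4): δ = 16.62°  ✓
  (1,5): δ = 65.93°  ·
  (2,3): δ = 144.99°  ·
  (2,4): δ = 41.99°  ✓
  (2,5): δ = 40.55°  ✓
  (3,4): δ = 77.00°  ·
  (3,5): δ = 5.54°  ✓
  (4,5): δ = 97.46°  ·
antipodal pairs: 5

count = 5; pairs: (0,4), (1,4), (2,4), (2,5), (3,5)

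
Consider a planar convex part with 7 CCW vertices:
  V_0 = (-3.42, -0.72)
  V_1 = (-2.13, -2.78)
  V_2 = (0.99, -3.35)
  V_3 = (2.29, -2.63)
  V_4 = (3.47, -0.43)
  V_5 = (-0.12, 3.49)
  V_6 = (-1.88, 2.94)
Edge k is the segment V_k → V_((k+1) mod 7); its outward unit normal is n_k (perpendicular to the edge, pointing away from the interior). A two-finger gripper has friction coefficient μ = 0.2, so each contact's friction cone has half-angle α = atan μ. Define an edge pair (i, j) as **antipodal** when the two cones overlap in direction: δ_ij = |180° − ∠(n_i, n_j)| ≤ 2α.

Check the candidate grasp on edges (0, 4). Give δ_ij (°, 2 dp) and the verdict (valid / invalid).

δ = 10.43°, valid

α = atan 0.2 = 11.31°;  2α = 22.62°
edge 0: e_0 = (+1.29, -2.06);  n_0 = (-0.8475, -0.5307)
edge 4: e_4 = (-3.59, +3.92);  n_4 = (+0.7375, +0.6754)
∠(n_0, n_4) = 169.57°
δ = |180° − 169.57°| = 10.43°
10.43° ≤ 2α = 22.62°  →  valid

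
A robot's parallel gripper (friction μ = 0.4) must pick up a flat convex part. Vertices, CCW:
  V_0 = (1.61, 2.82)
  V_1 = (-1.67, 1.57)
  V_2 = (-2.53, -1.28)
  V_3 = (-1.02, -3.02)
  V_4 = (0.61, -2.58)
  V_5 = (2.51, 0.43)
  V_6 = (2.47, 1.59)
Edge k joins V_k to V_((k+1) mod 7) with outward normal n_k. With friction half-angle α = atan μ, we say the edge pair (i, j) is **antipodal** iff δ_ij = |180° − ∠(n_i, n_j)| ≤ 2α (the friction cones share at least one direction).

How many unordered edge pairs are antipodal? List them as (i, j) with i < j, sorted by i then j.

α = atan 0.4 = 21.80°;  2α = 43.60°
n_0 = (-0.3561, +0.9344)
n_1 = (-0.9574, +0.2889)
n_2 = (-0.7553, -0.6554)
n_3 = (+0.2606, -0.9654)
n_4 = (+0.8456, -0.5338)
n_5 = (+0.9994, +0.0345)
n_6 = (+0.8195, +0.5730)
  (0,1): δ = 127.65°  ·
  (0,2): δ = 69.91°  ·
  (0,3): δ = 5.76°  ✓
  (0,4): δ = 36.88°  ✓
  (0,5): δ = 71.11°  ·
  (0,6): δ = 104.10°  ·
  (1,2): δ = 122.26°  ·
  (1,3): δ = 58.10°  ·
  (1,4): δ = 15.47°  ✓
  (1,5): δ = 18.77°  ✓
  (1,6): δ = 51.75°  ·
  (2,3): δ = 115.85°  ·
  (2,4): δ = 73.21°  ·
  (2,5): δ = 38.98°  ✓
  (2,6): δ = 5.99°  ✓
  (3,4): δ = 137.37°  ·
  (3,5): δ = 103.13°  ·
  (3,6): δ = 70.15°  ·
  (4,5): δ = 145.76°  ·
  (4,6): δ = 112.78°  ·
  (5,6): δ = 147.01°  ·
antipodal pairs: 6

count = 6; pairs: (0,3), (0,4), (1,4), (1,5), (2,5), (2,6)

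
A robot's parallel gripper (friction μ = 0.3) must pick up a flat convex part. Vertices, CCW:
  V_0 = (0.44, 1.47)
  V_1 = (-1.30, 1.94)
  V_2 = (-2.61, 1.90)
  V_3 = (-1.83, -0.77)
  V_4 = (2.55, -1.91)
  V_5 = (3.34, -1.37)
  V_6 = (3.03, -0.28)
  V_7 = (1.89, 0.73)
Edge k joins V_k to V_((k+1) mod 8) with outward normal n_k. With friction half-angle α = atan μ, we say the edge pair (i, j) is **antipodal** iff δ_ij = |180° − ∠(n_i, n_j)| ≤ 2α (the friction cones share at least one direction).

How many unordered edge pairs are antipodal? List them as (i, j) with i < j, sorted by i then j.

α = atan 0.3 = 16.70°;  2α = 33.40°
n_0 = (+0.2608, +0.9654)
n_1 = (-0.0305, +0.9995)
n_2 = (-0.9599, -0.2804)
n_3 = (-0.2519, -0.9678)
n_4 = (+0.5643, -0.8256)
n_5 = (+0.9619, +0.2736)
n_6 = (+0.6631, +0.7485)
n_7 = (+0.4546, +0.8907)
  (0,1): δ = 163.14°  ·
  (0,2): δ = 58.60°  ·
  (0,3): δ = 0.53°  ✓
  (0,4): δ = 49.47°  ·
  (0,5): δ = 120.99°  ·
  (0,6): δ = 153.58°  ·
  (0,7): δ = 168.08°  ·
  (1,2): δ = 75.46°  ·
  (1,3): δ = 16.34°  ✓
  (1,4): δ = 32.61°  ✓
  (1,5): δ = 104.13°  ·
  (1,6): δ = 136.71°  ·
  (1,7): δ = 151.21°  ·
  (2,3): δ = 120.87°  ·
  (2,4): δ = 71.93°  ·
  (2,5): δ = 0.41°  ✓
  (2,6): δ = 32.18°  ✓
  (2,7): δ = 46.68°  ·
  (3,4): δ = 131.06°  ·
  (3,5): δ = 59.54°  ·
  (3,6): δ = 26.95°  ✓
  (3,7): δ = 12.45°  ✓
  (4,5): δ = 108.48°  ·
  (4,6): δ = 75.89°  ·
  (4,7): δ = 61.39°  ·
  (5,6): δ = 147.42°  ·
  (5,7): δ = 132.91°  ·
  (6,7): δ = 165.50°  ·
antipodal pairs: 7

count = 7; pairs: (0,3), (1,3), (1,4), (2,5), (2,6), (3,6), (3,7)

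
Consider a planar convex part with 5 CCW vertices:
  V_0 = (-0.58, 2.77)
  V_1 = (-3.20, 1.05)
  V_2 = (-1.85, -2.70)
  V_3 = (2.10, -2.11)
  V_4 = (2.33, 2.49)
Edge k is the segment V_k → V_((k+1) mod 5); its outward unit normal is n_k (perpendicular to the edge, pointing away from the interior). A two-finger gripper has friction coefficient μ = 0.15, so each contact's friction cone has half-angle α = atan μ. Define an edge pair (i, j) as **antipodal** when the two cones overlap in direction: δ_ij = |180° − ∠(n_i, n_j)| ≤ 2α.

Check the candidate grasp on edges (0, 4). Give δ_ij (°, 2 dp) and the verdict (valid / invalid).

δ = 141.22°, invalid

α = atan 0.15 = 8.53°;  2α = 17.06°
edge 0: e_0 = (-2.62, -1.72);  n_0 = (-0.5488, +0.8360)
edge 4: e_4 = (-2.91, +0.28);  n_4 = (+0.0958, +0.9954)
∠(n_0, n_4) = 38.78°
δ = |180° − 38.78°| = 141.22°
141.22° > 2α = 17.06°  →  invalid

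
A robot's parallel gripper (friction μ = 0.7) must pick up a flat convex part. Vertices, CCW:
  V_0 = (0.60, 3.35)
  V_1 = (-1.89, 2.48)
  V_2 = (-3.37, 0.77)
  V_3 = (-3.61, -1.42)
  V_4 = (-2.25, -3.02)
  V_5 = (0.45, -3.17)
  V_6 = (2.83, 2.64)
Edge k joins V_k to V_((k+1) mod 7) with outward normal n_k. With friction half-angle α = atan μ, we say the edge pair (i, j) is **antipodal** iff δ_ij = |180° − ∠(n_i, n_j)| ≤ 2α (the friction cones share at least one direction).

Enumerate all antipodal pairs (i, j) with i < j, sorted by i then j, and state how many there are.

count = 9; pairs: (0,3), (0,4), (0,5), (1,4), (1,5), (2,5), (3,5), (3,6), (4,6)

α = atan 0.7 = 34.99°;  2α = 69.98°
n_0 = (-0.3298, +0.9440)
n_1 = (-0.7561, +0.6544)
n_2 = (-0.9940, +0.1089)
n_3 = (-0.7619, -0.6476)
n_4 = (-0.0555, -0.9985)
n_5 = (+0.9254, -0.3791)
n_6 = (+0.3034, +0.9529)
  (0,1): δ = 150.14°  ·
  (0,2): δ = 115.51°  ·
  (0,3): δ = 68.89°  ✓
  (0,4): δ = 22.44°  ✓
  (0,5): δ = 48.46°  ✓
  (0,6): δ = 143.08°  ·
  (1,2): δ = 145.38°  ·
  (1,3): δ = 98.76°  ·
  (1,4): δ = 52.30°  ✓
  (1,5): δ = 18.60°  ✓
  (1,6): δ = 113.22°  ·
  (2,3): δ = 133.38°  ·
  (2,4): δ = 86.93°  ·
  (2,5): δ = 16.02°  ✓
  (2,6): δ = 78.59°  ·
  (3,4): δ = 133.54°  ·
  (3,5): δ = 62.64°  ✓
  (3,6): δ = 31.97°  ✓
  (4,5): δ = 109.10°  ·
  (4,6): δ = 14.48°  ✓
  (5,6): δ = 85.38°  ·
antipodal pairs: 9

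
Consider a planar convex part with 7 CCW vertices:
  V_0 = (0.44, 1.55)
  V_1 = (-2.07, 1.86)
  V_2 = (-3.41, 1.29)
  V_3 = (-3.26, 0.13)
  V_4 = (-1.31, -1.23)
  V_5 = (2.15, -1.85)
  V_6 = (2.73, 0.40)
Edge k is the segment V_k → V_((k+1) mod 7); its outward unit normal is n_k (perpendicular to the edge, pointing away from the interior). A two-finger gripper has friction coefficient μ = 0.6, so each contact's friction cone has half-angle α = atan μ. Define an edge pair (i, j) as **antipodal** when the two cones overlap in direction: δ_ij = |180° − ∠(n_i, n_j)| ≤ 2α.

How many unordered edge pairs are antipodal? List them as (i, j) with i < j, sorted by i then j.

α = atan 0.6 = 30.96°;  2α = 61.93°
n_0 = (+0.1226, +0.9925)
n_1 = (-0.3914, +0.9202)
n_2 = (-0.9917, -0.1282)
n_3 = (-0.5720, -0.8202)
n_4 = (-0.1764, -0.9843)
n_5 = (+0.9683, -0.2496)
n_6 = (+0.4488, +0.8936)
  (0,1): δ = 149.92°  ·
  (0,2): δ = 75.59°  ·
  (0,3): δ = 27.85°  ✓
  (0,4): δ = 3.12°  ✓
  (0,5): δ = 82.59°  ·
  (0,6): δ = 160.38°  ·
  (1,2): δ = 105.68°  ·
  (1,3): δ = 57.94°  ✓
  (1,4): δ = 33.20°  ✓
  (1,5): δ = 52.50°  ✓
  (1,6): δ = 130.29°  ·
  (2,3): δ = 132.26°  ·
  (2,4): δ = 107.53°  ·
  (2,5): δ = 21.82°  ✓
  (2,6): δ = 55.97°  ✓
  (3,4): δ = 155.27°  ·
  (3,5): δ = 69.56°  ·
  (3,6): δ = 8.23°  ✓
  (4,5): δ = 94.30°  ·
  (4,6): δ = 16.51°  ✓
  (5,6): δ = 102.21°  ·
antipodal pairs: 9

count = 9; pairs: (0,3), (0,4), (1,3), (1,4), (1,5), (2,5), (2,6), (3,6), (4,6)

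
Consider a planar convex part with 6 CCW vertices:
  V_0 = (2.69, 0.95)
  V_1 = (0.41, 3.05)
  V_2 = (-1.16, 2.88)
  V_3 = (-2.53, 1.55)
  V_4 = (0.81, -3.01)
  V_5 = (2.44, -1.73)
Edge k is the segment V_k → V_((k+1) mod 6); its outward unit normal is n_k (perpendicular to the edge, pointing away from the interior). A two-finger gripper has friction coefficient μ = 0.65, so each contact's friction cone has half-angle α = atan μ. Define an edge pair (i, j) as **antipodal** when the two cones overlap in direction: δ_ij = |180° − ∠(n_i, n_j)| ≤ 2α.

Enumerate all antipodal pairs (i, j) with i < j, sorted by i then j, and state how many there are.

count = 6; pairs: (0,3), (1,3), (1,4), (2,4), (2,5), (3,5)

α = atan 0.65 = 33.02°;  2α = 66.05°
n_0 = (+0.6775, +0.7355)
n_1 = (-0.1077, +0.9942)
n_2 = (-0.6966, +0.7175)
n_3 = (-0.8067, -0.5909)
n_4 = (+0.6176, -0.7865)
n_5 = (+0.9957, -0.0929)
  (0,1): δ = 131.17°  ·
  (0,2): δ = 93.20°  ·
  (0,3): δ = 11.13°  ✓
  (0,4): δ = 80.79°  ·
  (0,5): δ = 127.32°  ·
  (1,2): δ = 142.03°  ·
  (1,3): δ = 59.96°  ✓
  (1,4): δ = 31.96°  ✓
  (1,5): δ = 78.49°  ·
  (2,3): δ = 97.93°  ·
  (2,4): δ = 6.01°  ✓
  (2,5): δ = 40.52°  ✓
  (3,4): δ = 88.08°  ·
  (3,5): δ = 41.55°  ✓
  (4,5): δ = 133.47°  ·
antipodal pairs: 6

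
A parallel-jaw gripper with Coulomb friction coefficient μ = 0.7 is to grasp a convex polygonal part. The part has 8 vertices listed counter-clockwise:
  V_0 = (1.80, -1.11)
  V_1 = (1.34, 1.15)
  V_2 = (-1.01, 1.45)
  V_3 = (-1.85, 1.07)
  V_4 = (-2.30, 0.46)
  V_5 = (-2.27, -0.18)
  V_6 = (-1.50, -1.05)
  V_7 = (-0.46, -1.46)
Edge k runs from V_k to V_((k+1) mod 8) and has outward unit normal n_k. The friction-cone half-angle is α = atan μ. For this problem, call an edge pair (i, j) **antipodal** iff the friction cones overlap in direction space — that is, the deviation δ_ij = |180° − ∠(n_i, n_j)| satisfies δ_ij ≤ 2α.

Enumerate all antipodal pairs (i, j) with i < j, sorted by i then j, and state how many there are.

count = 10; pairs: (0,3), (0,4), (0,5), (0,6), (1,5), (1,6), (1,7), (2,6), (2,7), (3,7)

α = atan 0.7 = 34.99°;  2α = 69.98°
n_0 = (+0.9799, +0.1995)
n_1 = (+0.1266, +0.9919)
n_2 = (-0.4122, +0.9111)
n_3 = (-0.8047, +0.5936)
n_4 = (-0.9989, -0.0468)
n_5 = (-0.7488, -0.6628)
n_6 = (-0.3668, -0.9303)
n_7 = (+0.1530, -0.9882)
  (0,1): δ = 108.78°  ·
  (0,2): δ = 77.16°  ·
  (0,3): δ = 47.92°  ✓
  (0,4): δ = 8.82°  ✓
  (0,5): δ = 30.01°  ✓
  (0,6): δ = 56.98°  ✓
  (0,7): δ = 87.30°  ·
  (1,2): δ = 148.38°  ·
  (1,3): δ = 119.14°  ·
  (1,4): δ = 80.04°  ·
  (1,5): δ = 41.21°  ✓
  (1,6): δ = 14.24°  ✓
  (1,7): δ = 16.08°  ✓
  (2,3): δ = 150.76°  ·
  (2,4): δ = 111.66°  ·
  (2,5): δ = 72.83°  ·
  (2,6): δ = 45.86°  ✓
  (2,7): δ = 15.54°  ✓
  (3,4): δ = 140.90°  ·
  (3,5): δ = 102.07°  ·
  (3,6): δ = 75.10°  ·
  (3,7): δ = 44.78°  ✓
  (4,5): δ = 141.17°  ·
  (4,6): δ = 114.20°  ·
  (4,7): δ = 83.88°  ·
  (5,6): δ = 153.03°  ·
  (5,7): δ = 122.71°  ·
  (6,7): δ = 149.68°  ·
antipodal pairs: 10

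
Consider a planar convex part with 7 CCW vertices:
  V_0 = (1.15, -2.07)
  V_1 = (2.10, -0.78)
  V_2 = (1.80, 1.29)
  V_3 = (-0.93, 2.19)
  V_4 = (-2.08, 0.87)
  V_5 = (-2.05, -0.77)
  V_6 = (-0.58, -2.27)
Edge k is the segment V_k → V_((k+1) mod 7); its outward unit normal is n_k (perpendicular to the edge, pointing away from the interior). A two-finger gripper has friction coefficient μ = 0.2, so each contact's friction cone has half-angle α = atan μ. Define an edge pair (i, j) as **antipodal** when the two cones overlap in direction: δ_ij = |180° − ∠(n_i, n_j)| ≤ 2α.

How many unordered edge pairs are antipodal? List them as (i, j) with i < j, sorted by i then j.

α = atan 0.2 = 11.31°;  2α = 22.62°
n_0 = (+0.8052, -0.5930)
n_1 = (+0.9897, +0.1434)
n_2 = (+0.3131, +0.9497)
n_3 = (-0.7540, +0.6569)
n_4 = (-0.9998, -0.0183)
n_5 = (-0.7142, -0.6999)
n_6 = (+0.1148, -0.9934)
  (0,1): δ = 135.38°  ·
  (0,2): δ = 71.88°  ·
  (0,3): δ = 4.69°  ✓
  (0,4): δ = 37.42°  ·
  (0,5): δ = 80.79°  ·
  (0,6): δ = 132.96°  ·
  (1,2): δ = 116.49°  ·
  (1,3): δ = 49.31°  ·
  (1,4): δ = 7.20°  ✓
  (1,5): δ = 36.17°  ·
  (1,6): δ = 88.35°  ·
  (2,3): δ = 112.82°  ·
  (2,4): δ = 70.71°  ·
  (2,5): δ = 27.33°  ·
  (2,6): δ = 24.84°  ·
  (3,4): δ = 137.89°  ·
  (3,5): δ = 94.52°  ·
  (3,6): δ = 42.34°  ·
  (4,5): δ = 136.63°  ·
  (4,6): δ = 84.45°  ·
  (5,6): δ = 127.83°  ·
antipodal pairs: 2

count = 2; pairs: (0,3), (1,4)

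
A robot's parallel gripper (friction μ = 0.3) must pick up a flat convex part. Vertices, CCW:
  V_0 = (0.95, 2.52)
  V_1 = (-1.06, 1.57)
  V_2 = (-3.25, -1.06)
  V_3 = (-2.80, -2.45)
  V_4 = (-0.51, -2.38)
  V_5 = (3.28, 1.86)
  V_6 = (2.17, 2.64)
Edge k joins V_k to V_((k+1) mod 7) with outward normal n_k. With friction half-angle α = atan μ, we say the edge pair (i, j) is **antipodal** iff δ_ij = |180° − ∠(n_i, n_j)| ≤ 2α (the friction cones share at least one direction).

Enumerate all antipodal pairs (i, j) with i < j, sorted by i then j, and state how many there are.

count = 4; pairs: (0,3), (0,4), (1,4), (3,6)

α = atan 0.3 = 16.70°;  2α = 33.40°
n_0 = (-0.4273, +0.9041)
n_1 = (-0.7685, +0.6399)
n_2 = (-0.9514, -0.3080)
n_3 = (+0.0306, -0.9995)
n_4 = (+0.7456, -0.6664)
n_5 = (+0.5749, +0.8182)
n_6 = (-0.0979, +0.9952)
  (0,1): δ = 155.08°  ·
  (0,2): δ = 97.36°  ·
  (0,3): δ = 23.55°  ✓
  (0,4): δ = 22.91°  ✓
  (0,5): δ = 119.61°  ·
  (0,6): δ = 160.32°  ·
  (1,2): δ = 122.28°  ·
  (1,3): δ = 48.47°  ·
  (1,4): δ = 2.01°  ✓
  (1,5): δ = 94.69°  ·
  (1,6): δ = 135.40°  ·
  (2,3): δ = 106.19°  ·
  (2,4): δ = 59.73°  ·
  (2,5): δ = 36.97°  ·
  (2,6): δ = 77.68°  ·
  (3,4): δ = 133.54°  ·
  (3,5): δ = 36.85°  ·
  (3,6): δ = 3.87°  ✓
  (4,5): δ = 83.30°  ·
  (4,6): δ = 42.59°  ·
  (5,6): δ = 139.29°  ·
antipodal pairs: 4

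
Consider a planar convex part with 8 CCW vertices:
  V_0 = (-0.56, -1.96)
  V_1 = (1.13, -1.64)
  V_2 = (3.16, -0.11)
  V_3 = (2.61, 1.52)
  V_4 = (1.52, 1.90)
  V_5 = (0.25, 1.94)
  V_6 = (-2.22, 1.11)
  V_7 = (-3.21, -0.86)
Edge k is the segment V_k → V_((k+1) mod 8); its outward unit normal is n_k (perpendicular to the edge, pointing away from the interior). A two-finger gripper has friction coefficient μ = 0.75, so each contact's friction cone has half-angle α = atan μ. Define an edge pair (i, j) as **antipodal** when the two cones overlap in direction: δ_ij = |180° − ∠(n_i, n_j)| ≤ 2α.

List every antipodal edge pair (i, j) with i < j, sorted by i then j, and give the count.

α = atan 0.75 = 36.87°;  2α = 73.74°
n_0 = (+0.1860, -0.9825)
n_1 = (+0.6019, -0.7986)
n_2 = (+0.9475, +0.3197)
n_3 = (+0.3292, +0.9443)
n_4 = (+0.0315, +0.9995)
n_5 = (-0.3185, +0.9479)
n_6 = (-0.8935, +0.4490)
n_7 = (-0.3834, -0.9236)
  (0,1): δ = 153.72°  ·
  (0,2): δ = 82.08°  ·
  (0,3): δ = 29.94°  ✓
  (0,4): δ = 12.53°  ✓
  (0,5): δ = 7.85°  ✓
  (0,6): δ = 52.60°  ✓
  (0,7): δ = 146.73°  ·
  (1,2): δ = 108.36°  ·
  (1,3): δ = 56.22°  ✓
  (1,4): δ = 38.81°  ✓
  (1,5): δ = 18.43°  ✓
  (1,6): δ = 26.31°  ✓
  (1,7): δ = 120.45°  ·
  (2,3): δ = 127.87°  ·
  (2,4): δ = 110.45°  ·
  (2,5): δ = 90.07°  ·
  (2,6): δ = 45.33°  ✓
  (2,7): δ = 48.81°  ✓
  (3,4): δ = 162.58°  ·
  (3,5): δ = 142.21°  ·
  (3,6): δ = 97.46°  ·
  (3,7): δ = 3.32°  ✓
  (4,5): δ = 159.62°  ·
  (4,6): δ = 114.88°  ·
  (4,7): δ = 20.74°  ✓
  (5,6): δ = 135.26°  ·
  (5,7): δ = 41.12°  ✓
  (6,7): δ = 85.86°  ·
antipodal pairs: 13

count = 13; pairs: (0,3), (0,4), (0,5), (0,6), (1,3), (1,4), (1,5), (1,6), (2,6), (2,7), (3,7), (4,7), (5,7)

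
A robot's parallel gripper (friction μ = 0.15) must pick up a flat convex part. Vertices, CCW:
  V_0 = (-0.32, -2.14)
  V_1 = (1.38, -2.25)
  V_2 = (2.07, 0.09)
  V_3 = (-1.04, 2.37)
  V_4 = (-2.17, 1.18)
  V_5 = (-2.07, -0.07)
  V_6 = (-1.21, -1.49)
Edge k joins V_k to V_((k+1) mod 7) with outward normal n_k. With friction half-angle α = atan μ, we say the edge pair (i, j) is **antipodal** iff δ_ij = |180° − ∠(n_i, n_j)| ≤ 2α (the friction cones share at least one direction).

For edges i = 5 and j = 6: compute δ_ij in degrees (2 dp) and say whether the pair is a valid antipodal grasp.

α = atan 0.15 = 8.53°;  2α = 17.06°
edge 5: e_5 = (+0.86, -1.42);  n_5 = (-0.8554, -0.5180)
edge 6: e_6 = (+0.89, -0.65);  n_6 = (-0.5898, -0.8076)
∠(n_5, n_6) = 22.66°
δ = |180° − 22.66°| = 157.34°
157.34° > 2α = 17.06°  →  invalid

δ = 157.34°, invalid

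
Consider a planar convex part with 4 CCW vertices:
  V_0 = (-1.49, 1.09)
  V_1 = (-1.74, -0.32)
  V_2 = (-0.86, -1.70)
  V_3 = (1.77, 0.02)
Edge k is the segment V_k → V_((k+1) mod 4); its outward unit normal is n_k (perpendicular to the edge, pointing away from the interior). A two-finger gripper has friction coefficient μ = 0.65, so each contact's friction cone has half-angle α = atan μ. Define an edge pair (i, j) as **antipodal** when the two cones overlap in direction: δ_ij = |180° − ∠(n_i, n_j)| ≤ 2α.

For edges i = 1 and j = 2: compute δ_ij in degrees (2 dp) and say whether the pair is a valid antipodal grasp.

α = atan 0.65 = 33.02°;  2α = 66.05°
edge 1: e_1 = (+0.88, -1.38);  n_1 = (-0.8432, -0.5377)
edge 2: e_2 = (+2.63, +1.72);  n_2 = (+0.5473, -0.8369)
∠(n_1, n_2) = 90.66°
δ = |180° − 90.66°| = 89.34°
89.34° > 2α = 66.05°  →  invalid

δ = 89.34°, invalid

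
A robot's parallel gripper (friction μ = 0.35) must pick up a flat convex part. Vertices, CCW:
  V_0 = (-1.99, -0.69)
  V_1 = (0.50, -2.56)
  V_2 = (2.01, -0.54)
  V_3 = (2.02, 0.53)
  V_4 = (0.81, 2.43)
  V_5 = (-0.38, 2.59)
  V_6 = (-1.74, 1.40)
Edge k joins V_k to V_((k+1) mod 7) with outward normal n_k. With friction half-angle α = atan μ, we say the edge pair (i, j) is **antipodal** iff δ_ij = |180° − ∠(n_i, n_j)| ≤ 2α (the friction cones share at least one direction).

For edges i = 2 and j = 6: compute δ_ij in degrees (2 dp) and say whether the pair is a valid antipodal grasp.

δ = 6.29°, valid

α = atan 0.35 = 19.29°;  2α = 38.58°
edge 2: e_2 = (+0.01, +1.07);  n_2 = (+1.0000, -0.0093)
edge 6: e_6 = (-0.25, -2.09);  n_6 = (-0.9929, +0.1188)
∠(n_2, n_6) = 173.71°
δ = |180° − 173.71°| = 6.29°
6.29° ≤ 2α = 38.58°  →  valid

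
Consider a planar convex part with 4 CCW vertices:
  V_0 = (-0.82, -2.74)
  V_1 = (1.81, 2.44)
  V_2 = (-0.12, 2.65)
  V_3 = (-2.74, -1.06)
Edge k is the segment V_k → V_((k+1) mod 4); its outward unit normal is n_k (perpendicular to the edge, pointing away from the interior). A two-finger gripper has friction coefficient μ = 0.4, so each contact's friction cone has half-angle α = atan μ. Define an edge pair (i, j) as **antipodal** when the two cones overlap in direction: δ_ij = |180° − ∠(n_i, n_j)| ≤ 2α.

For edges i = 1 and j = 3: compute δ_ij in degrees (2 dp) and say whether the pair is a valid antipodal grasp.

α = atan 0.4 = 21.80°;  2α = 43.60°
edge 1: e_1 = (-1.93, +0.21);  n_1 = (+0.1082, +0.9941)
edge 3: e_3 = (+1.92, -1.68);  n_3 = (-0.6585, -0.7526)
∠(n_1, n_3) = 145.02°
δ = |180° − 145.02°| = 34.98°
34.98° ≤ 2α = 43.60°  →  valid

δ = 34.98°, valid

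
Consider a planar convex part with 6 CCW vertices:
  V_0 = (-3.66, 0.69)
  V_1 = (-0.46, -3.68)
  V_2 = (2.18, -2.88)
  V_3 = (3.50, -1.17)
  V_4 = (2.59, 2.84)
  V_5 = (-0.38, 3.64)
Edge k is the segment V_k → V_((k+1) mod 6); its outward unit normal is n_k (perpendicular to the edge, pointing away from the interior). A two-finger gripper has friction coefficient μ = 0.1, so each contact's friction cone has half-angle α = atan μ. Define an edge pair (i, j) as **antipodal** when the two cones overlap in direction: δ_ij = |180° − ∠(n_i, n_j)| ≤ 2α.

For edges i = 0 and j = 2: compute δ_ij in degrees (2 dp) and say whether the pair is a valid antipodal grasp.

α = atan 0.1 = 5.71°;  2α = 11.42°
edge 0: e_0 = (+3.20, -4.37);  n_0 = (-0.8068, -0.5908)
edge 2: e_2 = (+1.32, +1.71);  n_2 = (+0.7916, -0.6111)
∠(n_0, n_2) = 106.12°
δ = |180° − 106.12°| = 73.88°
73.88° > 2α = 11.42°  →  invalid

δ = 73.88°, invalid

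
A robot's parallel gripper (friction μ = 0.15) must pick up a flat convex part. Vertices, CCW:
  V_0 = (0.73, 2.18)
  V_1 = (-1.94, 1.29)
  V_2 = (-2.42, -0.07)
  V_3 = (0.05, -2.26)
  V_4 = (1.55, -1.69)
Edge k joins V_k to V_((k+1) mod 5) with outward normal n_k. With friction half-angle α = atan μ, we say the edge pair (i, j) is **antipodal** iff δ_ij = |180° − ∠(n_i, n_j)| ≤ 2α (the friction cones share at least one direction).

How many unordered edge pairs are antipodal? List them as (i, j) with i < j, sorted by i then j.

α = atan 0.15 = 8.53°;  2α = 17.06°
n_0 = (-0.3162, +0.9487)
n_1 = (-0.9430, +0.3328)
n_2 = (-0.6634, -0.7482)
n_3 = (+0.3552, -0.9348)
n_4 = (+0.9783, +0.2073)
  (0,1): δ = 127.87°  ·
  (0,2): δ = 60.00°  ·
  (0,3): δ = 2.37°  ✓
  (0,4): δ = 83.53°  ·
  (1,2): δ = 112.12°  ·
  (1,3): δ = 49.75°  ·
  (1,4): δ = 31.40°  ·
  (2,3): δ = 117.63°  ·
  (2,4): δ = 36.48°  ·
  (3,4): δ = 98.84°  ·
antipodal pairs: 1

count = 1; pairs: (0,3)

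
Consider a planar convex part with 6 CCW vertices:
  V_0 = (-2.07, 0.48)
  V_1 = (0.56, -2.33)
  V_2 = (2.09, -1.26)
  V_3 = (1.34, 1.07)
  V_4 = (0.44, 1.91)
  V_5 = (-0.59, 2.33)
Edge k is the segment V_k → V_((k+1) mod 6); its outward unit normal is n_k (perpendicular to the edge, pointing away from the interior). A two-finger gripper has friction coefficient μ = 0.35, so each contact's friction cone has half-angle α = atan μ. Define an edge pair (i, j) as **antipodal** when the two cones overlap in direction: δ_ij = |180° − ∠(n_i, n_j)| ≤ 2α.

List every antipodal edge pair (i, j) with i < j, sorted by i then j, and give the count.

α = atan 0.35 = 19.29°;  2α = 38.58°
n_0 = (-0.7301, -0.6833)
n_1 = (+0.5731, -0.8195)
n_2 = (+0.9519, +0.3064)
n_3 = (+0.6823, +0.7311)
n_4 = (+0.3776, +0.9260)
n_5 = (-0.7809, +0.6247)
  (0,1): δ = 98.14°  ·
  (0,2): δ = 25.26°  ✓
  (0,3): δ = 3.87°  ✓
  (0,4): δ = 24.71°  ✓
  (0,5): δ = 98.24°  ·
  (1,2): δ = 107.12°  ·
  (1,3): δ = 77.99°  ·
  (1,4): δ = 57.15°  ·
  (1,5): δ = 16.37°  ✓
  (2,3): δ = 150.87°  ·
  (2,4): δ = 130.03°  ·
  (2,5): δ = 56.50°  ·
  (3,4): δ = 159.16°  ·
  (3,5): δ = 85.63°  ·
  (4,5): δ = 106.48°  ·
antipodal pairs: 4

count = 4; pairs: (0,2), (0,3), (0,4), (1,5)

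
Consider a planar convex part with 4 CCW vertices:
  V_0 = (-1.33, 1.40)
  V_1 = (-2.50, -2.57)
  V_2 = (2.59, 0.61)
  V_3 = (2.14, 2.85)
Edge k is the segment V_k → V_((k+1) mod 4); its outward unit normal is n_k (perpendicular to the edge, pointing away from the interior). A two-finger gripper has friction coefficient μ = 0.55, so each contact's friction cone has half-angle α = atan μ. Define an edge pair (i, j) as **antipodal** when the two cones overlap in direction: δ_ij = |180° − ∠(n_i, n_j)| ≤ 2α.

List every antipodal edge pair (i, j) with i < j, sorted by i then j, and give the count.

count = 3; pairs: (0,1), (0,2), (1,3)

α = atan 0.55 = 28.81°;  2α = 57.62°
n_0 = (-0.9592, +0.2827)
n_1 = (+0.5298, -0.8481)
n_2 = (+0.9804, +0.1970)
n_3 = (-0.3856, +0.9227)
  (0,1): δ = 41.58°  ✓
  (0,2): δ = 27.78°  ✓
  (0,3): δ = 129.10°  ·
  (1,2): δ = 110.64°  ·
  (1,3): δ = 9.32°  ✓
  (2,3): δ = 78.68°  ·
antipodal pairs: 3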